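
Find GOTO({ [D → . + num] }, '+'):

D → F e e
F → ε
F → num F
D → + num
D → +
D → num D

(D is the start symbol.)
GOTO(I, '+') = CLOSURE({ [A → αX.β] : [A → α.Xβ] ∈ I, X = '+' })

Items with dot before '+', with the dot advanced:
  [D → . + num] → [D → + . num]
Closure adds nothing (no advanced item has the dot before a non-terminal).

GOTO = { [D → + . num] }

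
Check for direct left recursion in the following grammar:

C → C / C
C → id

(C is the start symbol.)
Yes, C is left-recursive

Direct left recursion occurs when N → N α for some non-terminal N (the right-hand side begins with the left-hand side itself).

C → C / C: LEFT RECURSIVE (starts with C)
C → id: starts with id

The grammar has direct left recursion on: C.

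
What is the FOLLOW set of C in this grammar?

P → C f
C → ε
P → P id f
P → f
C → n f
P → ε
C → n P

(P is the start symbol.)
In P → C f: C is followed by f, add FIRST(f) \ {ε} = { 'f' }

Taking the union: FOLLOW(C) = { 'f' }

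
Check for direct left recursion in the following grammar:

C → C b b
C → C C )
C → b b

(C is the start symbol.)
Direct left recursion occurs when N → N α for some non-terminal N (the right-hand side begins with the left-hand side itself).

C → C b b: LEFT RECURSIVE (starts with C)
C → C C ): LEFT RECURSIVE (starts with C)
C → b b: starts with b

The grammar has direct left recursion on: C.

Answer: Yes, C is left-recursive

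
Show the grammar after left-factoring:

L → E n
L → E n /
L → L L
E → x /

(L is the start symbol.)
Left-factoring transforms A → αβ₁ | αβ₂ into A → αA' and A' → β₁ | β₂
(α is the longest common prefix among the alternatives). Repeat until
no nonterminal has two alternatives with a common prefix.

Round 1: L has alternatives sharing prefix 'E n'. Introduce L': L → E n L'
  Add: L' → ε
  Add: L' → /

No remaining common prefixes — done.

Resulting grammar:
L → E n L'
L' → ε
L' → /
L → L L
E → x /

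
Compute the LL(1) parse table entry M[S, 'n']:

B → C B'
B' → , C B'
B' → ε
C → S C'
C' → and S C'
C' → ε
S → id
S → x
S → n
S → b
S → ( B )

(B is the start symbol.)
S → n

To find M[S, 'n'], we find productions for S where 'n' is in the predict set (PREDICT(N → α) = (FIRST(α) \ {ε}) ∪ (FOLLOW(N) if α ⇒* ε)).

S → id: PREDICT = { 'id' }
S → x: PREDICT = { 'x' }
S → n: PREDICT = { 'n' }
  'n' is in predict set, so this production goes in M[S, 'n']
S → b: PREDICT = { 'b' }
S → ( B ): PREDICT = { '(' }

M[S, 'n'] = S → n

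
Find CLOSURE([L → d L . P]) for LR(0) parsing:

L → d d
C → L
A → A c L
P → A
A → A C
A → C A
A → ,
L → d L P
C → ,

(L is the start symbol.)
{ [A → . ,], [A → . A C], [A → . A c L], [A → . C A], [C → . ,], [C → . L], [L → . d L P], [L → . d d], [L → d L . P], [P → . A] }

Start with: [L → d L . P]
  [L → d L . P] has the dot before P: add [P → . A]
  [P → . A] has the dot before A: add [A → . A c L], [A → . A C], [A → . C A], [A → . ,]
  [A → . C A] has the dot before C: add [C → . L], [C → . ,]
  [C → . L] has the dot before L: add [L → . d d], [L → . d L P]
No further items can be added.

CLOSURE = { [A → . ,], [A → . A C], [A → . A c L], [A → . C A], [C → . ,], [C → . L], [L → . d L P], [L → . d d], [L → d L . P], [P → . A] }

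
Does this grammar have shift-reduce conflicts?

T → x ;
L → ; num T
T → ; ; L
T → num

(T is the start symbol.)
No shift-reduce conflicts

Augment with T' → T and build the canonical LR(0) collection (I0 = CLOSURE({[T' → . T]}), then GOTO on every symbol after a dot until no new states appear). It has 11 states:
  I0: { [T → . ; ; L], [T → . num], [T → . x ;], [T' → . T] }  — shift
  I1: { [T → ; . ; L] }  — shift
  I2: { [T' → T .] }  — accept
  I3: { [T → num .] }  — reduce
  I4: { [T → x . ;] }  — shift
  I5: { [T → x ; .] }  — reduce
  I6: { [L → . ; num T], [T → ; ; . L] }  — shift
  I7: { [L → ; . num T] }  — shift
  I8: { [T → ; ; L .] }  — reduce
  I9: { [L → ; num . T], [T → . ; ; L], [T → . num], [T → . x ;] }  — shift
  I10: { [L → ; num T .] }  — reduce

No state contains both a complete item and a shift item.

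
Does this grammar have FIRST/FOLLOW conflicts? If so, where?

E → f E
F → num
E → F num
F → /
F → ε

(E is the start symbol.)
Yes. F → num with FOLLOW(F) on { 'num' }

A FIRST/FOLLOW conflict occurs when a non-terminal N has a nullable alternative N → β (β ⇒* ε) and another alternative N → α with FIRST(α) ∩ FOLLOW(N) ≠ ∅: on such a lookahead the parser cannot decide between expanding α and letting N vanish via β.

Nullable non-terminals: F.

F: nullable alternative(s) F → ε; FOLLOW(F) = { 'num' }
  F → num: FIRST \ {ε} = { 'num' } — overlaps FOLLOW(F) on { 'num' }: CONFLICT
  F → /: FIRST \ {ε} = { '/' } — disjoint from FOLLOW(F)
  F → ε: FIRST \ {ε} = { } — this is the only nullable alternative, skip

E has no nullable alternative, so no FIRST/FOLLOW check is needed there.

So the grammar has 1 FIRST/FOLLOW conflict (marked CONFLICT above).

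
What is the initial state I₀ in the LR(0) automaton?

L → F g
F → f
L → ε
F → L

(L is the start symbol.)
{ [F → . L], [F → . f], [L → . F g], [L → .], [L' → . L] }

First, augment the grammar with L' → L
I₀ = CLOSURE({ [L' → . L] }):
  [L' → . L] has the dot before L: add [L → . F g], [L → .]
  [L → . F g] has the dot before F: add [F → . f], [F → . L]
No further items can be added.

I₀ = { [F → . L], [F → . f], [L → . F g], [L → .], [L' → . L] }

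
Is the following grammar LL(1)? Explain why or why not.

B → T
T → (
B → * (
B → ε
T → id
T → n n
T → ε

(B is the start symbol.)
No. Predict set conflict for B: { $ }

Relevant sets:
  FIRST(T) = { '(', 'id', 'n', ε }
  FOLLOW(B) = { $ }
  FOLLOW(T) = { $ }

For B:
  PREDICT(B → T) = { $, '(', 'id', 'n' }
  PREDICT(B → '*' '(') = { '*' }
  PREDICT(B → ε) = { $ }
For T:
  PREDICT(T → '(') = { '(' }
  PREDICT(T → id) = { 'id' }
  PREDICT(T → n n) = { 'n' }
  PREDICT(T → ε) = { $ }

Conflict found: Predict set conflict for B: { $ }
The grammar is NOT LL(1).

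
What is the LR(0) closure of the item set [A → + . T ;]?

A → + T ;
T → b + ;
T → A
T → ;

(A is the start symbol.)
Start with: [A → + . T ;]
  [A → + . T ;] has the dot before T: add [T → . b + ;], [T → . A], [T → . ;]
  [T → . A] has the dot before A: add [A → . + T ;]
No further items can be added.

CLOSURE = { [A → + . T ;], [A → . + T ;], [T → . ;], [T → . A], [T → . b + ;] }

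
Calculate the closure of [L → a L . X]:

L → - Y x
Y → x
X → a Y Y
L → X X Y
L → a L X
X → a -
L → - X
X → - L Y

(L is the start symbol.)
Start with: [L → a L . X]
  [L → a L . X] has the dot before X: add [X → . a Y Y], [X → . a -], [X → . - L Y]
No further items can be added.

CLOSURE = { [L → a L . X], [X → . - L Y], [X → . a -], [X → . a Y Y] }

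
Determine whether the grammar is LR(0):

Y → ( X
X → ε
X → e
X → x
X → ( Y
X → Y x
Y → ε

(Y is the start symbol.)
A grammar is LR(0) if no state in the canonical LR(0) collection has:
  - both a shift item (dot before a terminal) and a complete item (shift-reduce conflict), or
  - two or more complete items (reduce-reduce conflict; the accept item [Y' → Y .] counts as a complete item here).

Augment with Y' → Y and build the canonical LR(0) collection (I0 = CLOSURE({[Y' → . Y]}), then GOTO on every symbol after a dot until no new states appear). It has 10 states:
  I0: { [Y → . ( X], [Y → .], [Y' → . Y] }  — shift, reduce
  I1: { [X → . ( Y], [X → . Y x], [X → . e], [X → . x], [X → .], [Y → ( . X], [Y → . ( X], [Y → .] }  — shift, 2 reduces
  I2: { [Y' → Y .] }  — accept
  I3: { [X → ( . Y], [X → . ( Y], [X → . Y x], [X → . e], [X → . x], [X → .], [Y → ( . X], [Y → . ( X], [Y → .] }  — shift, 2 reduces
  I4: { [Y → ( X .] }  — reduce
  I5: { [X → Y . x] }  — shift
  I6: { [X → e .] }  — reduce
  I7: { [X → x .] }  — reduce
  I8: { [X → Y x .] }  — reduce
  I9: { [X → ( Y .], [X → Y . x] }  — shift, reduce

Conflict in state I0:
  Shift-reduce conflict between [Y → .] and [Y → . ( X]
So the grammar is NOT LR(0).

Answer: No. Shift-reduce conflict between [Y → .] and [Y → . ( X]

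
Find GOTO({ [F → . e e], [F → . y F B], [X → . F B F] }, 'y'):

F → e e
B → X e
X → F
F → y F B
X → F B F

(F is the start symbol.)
{ [F → . e e], [F → . y F B], [F → y . F B] }

GOTO(I, 'y') = CLOSURE({ [A → αX.β] : [A → α.Xβ] ∈ I, X = 'y' })

Items with dot before 'y', with the dot advanced:
  [F → . y F B] → [F → y . F B]
Closure of the advanced items:
  [F → y . F B] has the dot before F: add [F → . e e], [F → . y F B]

GOTO = { [F → . e e], [F → . y F B], [F → y . F B] }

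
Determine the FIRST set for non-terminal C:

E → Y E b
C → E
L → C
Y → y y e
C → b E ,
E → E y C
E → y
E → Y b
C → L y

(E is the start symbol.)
{ 'b', 'y' }

To compute FIRST(C), examine every production with C on the left-hand side, reading each right-hand side left to right until a non-nullable symbol is reached.

FIRST sets of the other non-terminals involved (by the same procedure, iterated to a fixed point):
  FIRST(E) = { 'y' }
  FIRST(L) = { 'b', 'y' }

From C → E:
  - E is a non-terminal: add FIRST(E) \ {ε} = { 'y' }
    E is not nullable, so stop
From C → b E ,:
  - b is a terminal: add 'b' and stop
From C → L y:
  - L is a non-terminal: add FIRST(L) \ {ε} = { 'b', 'y' }
    L is not nullable, so stop

Collecting: FIRST(C) = { 'b', 'y' }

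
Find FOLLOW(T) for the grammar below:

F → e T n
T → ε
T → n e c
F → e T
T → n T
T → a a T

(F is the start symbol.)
In F → e T n: T is followed by n, add FIRST(n) \ {ε} = { 'n' }
In F → e T: T is at the end, add FOLLOW(F)
In T → n T: T is at the end; this adds FOLLOW(T) to itself — nothing new
In T → a a T: T is at the end; this adds FOLLOW(T) to itself — nothing new

The FOLLOW sets referred to above (computed the same way, to a fixed point):
  FOLLOW(F) = { $ }

Taking the union: FOLLOW(T) = { $, 'n' }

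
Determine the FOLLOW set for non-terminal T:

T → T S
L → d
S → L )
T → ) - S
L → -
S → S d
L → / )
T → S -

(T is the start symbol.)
T is the start symbol, so $ ∈ FOLLOW(T).
In T → T S: T is followed by S, add FIRST(S) \ {ε} = { '-', '/', 'd' }

Taking the union: FOLLOW(T) = { $, '-', '/', 'd' }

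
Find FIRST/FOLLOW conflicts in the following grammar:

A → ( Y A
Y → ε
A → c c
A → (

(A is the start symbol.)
Nullable non-terminals: Y.
Y has a nullable alternative but only one production, so nothing to check.

A has no nullable alternative, so no FIRST/FOLLOW check is needed there.

No FIRST/FOLLOW conflicts found.

Answer: No FIRST/FOLLOW conflicts.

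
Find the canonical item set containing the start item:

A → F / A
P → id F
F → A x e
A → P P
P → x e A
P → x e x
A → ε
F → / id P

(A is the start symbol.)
{ [A → . F / A], [A → . P P], [A → .], [A' → . A], [F → . / id P], [F → . A x e], [P → . id F], [P → . x e A], [P → . x e x] }

First, augment the grammar with A' → A
I₀ = CLOSURE({ [A' → . A] }):
  [A' → . A] has the dot before A: add [A → . F / A], [A → . P P], [A → .]
  [A → . F / A] has the dot before F: add [F → . A x e], [F → . / id P]
  [A → . P P] has the dot before P: add [P → . id F], [P → . x e A], [P → . x e x]
No further items can be added.

I₀ = { [A → . F / A], [A → . P P], [A → .], [A' → . A], [F → . / id P], [F → . A x e], [P → . id F], [P → . x e A], [P → . x e x] }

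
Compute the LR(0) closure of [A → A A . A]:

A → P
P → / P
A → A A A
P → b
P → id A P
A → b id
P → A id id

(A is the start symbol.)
Start with: [A → A A . A]
  [A → A A . A] has the dot before A: add [A → . P], [A → . A A A], [A → . b id]
  [A → . P] has the dot before P: add [P → . / P], [P → . b], [P → . id A P], [P → . A id id]
No further items can be added.

CLOSURE = { [A → . A A A], [A → . P], [A → . b id], [A → A A . A], [P → . / P], [P → . A id id], [P → . b], [P → . id A P] }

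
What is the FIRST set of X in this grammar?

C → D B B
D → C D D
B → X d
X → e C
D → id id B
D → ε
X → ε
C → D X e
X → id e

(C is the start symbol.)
{ 'e', 'id', ε }

To compute FIRST(X), examine every production with X on the left-hand side, reading each right-hand side left to right until a non-nullable symbol is reached.

From X → e C:
  - e is a terminal: add 'e' and stop
From X → ε:
  - ε-production, so ε ∈ FIRST(X)
From X → id e:
  - id is a terminal: add 'id' and stop

Collecting: FIRST(X) = { 'e', 'id', ε }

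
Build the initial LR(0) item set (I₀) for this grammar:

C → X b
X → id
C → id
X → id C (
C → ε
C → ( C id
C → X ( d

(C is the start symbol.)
First, augment the grammar with C' → C
I₀ = CLOSURE({ [C' → . C] }):
  [C' → . C] has the dot before C: add [C → . X b], [C → . id], [C → .], [C → . ( C id], [C → . X ( d]
  [C → . X b] has the dot before X: add [X → . id], [X → . id C (]
No further items can be added.

I₀ = { [C → . ( C id], [C → . X ( d], [C → . X b], [C → . id], [C → .], [C' → . C], [X → . id C (], [X → . id] }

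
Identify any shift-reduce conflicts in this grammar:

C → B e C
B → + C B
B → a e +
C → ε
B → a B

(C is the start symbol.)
Augment with C' → C and build the canonical LR(0) collection (I0 = CLOSURE({[C' → . C]}), then GOTO on every symbol after a dot until no new states appear). It has 12 states:
  I0: { [B → . + C B], [B → . a B], [B → . a e +], [C → . B e C], [C → .], [C' → . C] }  — shift, reduce
  I1: { [B → + . C B], [B → . + C B], [B → . a B], [B → . a e +], [C → . B e C], [C → .] }  — shift, reduce
  I2: { [C → B . e C] }  — shift
  I3: { [C' → C .] }  — accept
  I4: { [B → . + C B], [B → . a B], [B → . a e +], [B → a . B], [B → a . e +] }  — shift
  I5: { [B → a B .] }  — reduce
  I6: { [B → a e . +] }  — shift
  I7: { [B → a e + .] }  — reduce
  I8: { [B → . + C B], [B → . a B], [B → . a e +], [C → . B e C], [C → .], [C → B e . C] }  — shift, reduce
  I9: { [C → B e C .] }  — reduce
  I10: { [B → + C . B], [B → . + C B], [B → . a B], [B → . a e +] }  — shift
  I11: { [B → + C B .] }  — reduce

I0 contains reduce item [C → .] and shift items [B → . + C B], [B → . a B], [B → . a e +] — shift-reduce conflict.
I1 contains reduce item [C → .] and shift items [B → . + C B], [B → . a B], [B → . a e +] — shift-reduce conflict.
I8 contains reduce item [C → .] and shift items [B → . + C B], [B → . a B], [B → . a e +] — shift-reduce conflict.

Answer: Yes — I0: [C → .] vs [B → . + C B]; I1: [C → .] vs [B → . + C B]; I8: [C → .] vs [B → . + C B]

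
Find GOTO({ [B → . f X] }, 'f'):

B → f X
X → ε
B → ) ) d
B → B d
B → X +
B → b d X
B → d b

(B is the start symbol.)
GOTO(I, 'f') = CLOSURE({ [A → αX.β] : [A → α.Xβ] ∈ I, X = 'f' })

Items with dot before 'f', with the dot advanced:
  [B → . f X] → [B → f . X]
Closure of the advanced items:
  [B → f . X] has the dot before X: add [X → .]

GOTO = { [B → f . X], [X → .] }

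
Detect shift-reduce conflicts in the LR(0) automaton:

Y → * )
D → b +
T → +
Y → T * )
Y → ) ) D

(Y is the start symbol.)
No shift-reduce conflicts

Augment with Y' → Y and build the canonical LR(0) collection (I0 = CLOSURE({[Y' → . Y]}), then GOTO on every symbol after a dot until no new states appear). It has 13 states:
  I0: { [T → . +], [Y → . ) ) D], [Y → . * )], [Y → . T * )], [Y' → . Y] }  — shift
  I1: { [Y → ) . ) D] }  — shift
  I2: { [Y → * . )] }  — shift
  I3: { [T → + .] }  — reduce
  I4: { [Y → T . * )] }  — shift
  I5: { [Y' → Y .] }  — accept
  I6: { [Y → T * . )] }  — shift
  I7: { [Y → T * ) .] }  — reduce
  I8: { [Y → * ) .] }  — reduce
  I9: { [D → . b +], [Y → ) ) . D] }  — shift
  I10: { [Y → ) ) D .] }  — reduce
  I11: { [D → b . +] }  — shift
  I12: { [D → b + .] }  — reduce

No state contains both a complete item and a shift item.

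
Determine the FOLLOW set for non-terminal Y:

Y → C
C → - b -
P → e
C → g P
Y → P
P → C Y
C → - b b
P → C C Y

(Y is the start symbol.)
{ $, '-', 'e', 'g' }

Y is the start symbol, so $ ∈ FOLLOW(Y).
In P → C Y: Y is at the end, add FOLLOW(P)
In P → C C Y: Y is at the end, add FOLLOW(P)

The FOLLOW sets referred to above (computed the same way, to a fixed point):
  FOLLOW(P) = { $, '-', 'e', 'g' }

Taking the union: FOLLOW(Y) = { $, '-', 'e', 'g' }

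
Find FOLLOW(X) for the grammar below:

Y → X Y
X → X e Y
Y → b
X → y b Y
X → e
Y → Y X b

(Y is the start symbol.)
{ 'b', 'e', 'y' }

To compute FOLLOW(X), find every occurrence of X on a right-hand side N → α X β: add FIRST(β) \ {ε}, and if β is empty or nullable also add FOLLOW(N). Iterate to a fixed point.

In Y → X Y: X is followed by Y, add FIRST(Y) \ {ε} = { 'b', 'e', 'y' }
In X → X e Y: X is followed by e Y, add FIRST(e Y) \ {ε} = { 'e' }
In Y → Y X b: X is followed by b, add FIRST(b) \ {ε} = { 'b' }

Taking the union: FOLLOW(X) = { 'b', 'e', 'y' }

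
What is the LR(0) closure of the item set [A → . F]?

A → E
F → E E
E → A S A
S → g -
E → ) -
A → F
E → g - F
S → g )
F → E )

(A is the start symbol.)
To compute CLOSURE, for each item [A → α.Bβ] where B is a non-terminal, add [B → .γ] for all productions B → γ; repeat for the newly added items until nothing changes.

Start with: [A → . F]
  [A → . F] has the dot before F: add [F → . E E], [F → . E )]
  [F → . E E] has the dot before E: add [E → . A S A], [E → . ) -], [E → . g - F]
  [E → . A S A] has the dot before A: add [A → . E]
No further items can be added.

CLOSURE = { [A → . E], [A → . F], [E → . ) -], [E → . A S A], [E → . g - F], [F → . E )], [F → . E E] }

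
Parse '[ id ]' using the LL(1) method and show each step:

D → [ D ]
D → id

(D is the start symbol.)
LL(1) parsing maintains a stack (initially the start symbol over $) and the input. At each step: if the stack top is a terminal, match it against the current input token; if it is a non-terminal N, replace it with the RHS of M[N, lookahead] (the unique production whose predict set contains the lookahead).

Stack is shown with the top on the left.

Stack    Input     Action
-------------------------
D $      [ id ] $  output D → [ D ]
[ D ] $  [ id ] $  match '['
D ] $    id ] $    output D → id
id ] $   id ] $    match 'id'
] $      ] $       match ']'
$        $         accept

The string is accepted.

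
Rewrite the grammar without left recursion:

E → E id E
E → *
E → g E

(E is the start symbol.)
E → * E'
E → g E E'
E' → id E E'
E' → ε

E is directly left-recursive. The standard transformation for
  A → A α₁ | ... | A α_m | β₁ | ... | β_n
is
  A  → β₁ A' | ... | β_n A'
  A' → α₁ A' | ... | α_m A' | ε

E → * becomes E → * E'
E → g E becomes E → g E E'
E → E id E becomes E' → id E E'
Add E' → ε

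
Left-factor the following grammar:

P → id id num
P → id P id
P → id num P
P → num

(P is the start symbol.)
P → id P'
P' → id num
P' → P id
P' → num P
P → num

Left-factoring transforms A → αβ₁ | αβ₂ into A → αA' and A' → β₁ | β₂
(α is the longest common prefix among the alternatives). Repeat until
no nonterminal has two alternatives with a common prefix.

Round 1: P has alternatives sharing prefix 'id'. Introduce P': P → id P'
  Add: P' → id num
  Add: P' → P id
  Add: P' → num P

No remaining common prefixes — done.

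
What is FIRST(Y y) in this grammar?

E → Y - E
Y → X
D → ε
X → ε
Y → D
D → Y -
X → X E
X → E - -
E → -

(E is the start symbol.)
FIRST sets of the non-terminals involved (from the grammar, by fixed-point iteration):
  FIRST(Y) = { '-', ε }

To compute FIRST(Y y), process the symbols left to right:
Symbol Y is a non-terminal. Add FIRST(Y) \ {ε} = { '-' }
Y is nullable (ε ∈ FIRST(Y)), continue to the next symbol.
Symbol y is a terminal. Add 'y' and stop.
FIRST(Y y) = { '-', 'y' }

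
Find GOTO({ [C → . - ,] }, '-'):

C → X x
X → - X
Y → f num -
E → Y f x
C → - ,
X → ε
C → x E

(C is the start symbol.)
GOTO(I, '-') = CLOSURE({ [A → αX.β] : [A → α.Xβ] ∈ I, X = '-' })

Items with dot before '-', with the dot advanced:
  [C → . - ,] → [C → - . ,]
Closure adds nothing (no advanced item has the dot before a non-terminal).

GOTO = { [C → - . ,] }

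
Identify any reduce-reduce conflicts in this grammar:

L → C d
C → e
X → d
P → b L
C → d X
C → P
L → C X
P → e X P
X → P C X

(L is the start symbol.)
Augment with L' → L and build the canonical LR(0) collection (I0 = CLOSURE({[L' → . L]}), then GOTO on every symbol after a dot until no new states appear). It has 18 states:
  I0: { [C → . P], [C → . d X], [C → . e], [L → . C X], [L → . C d], [L' → . L], [P → . b L], [P → . e X P] }  — shift
  I1: { [L → C . X], [L → C . d], [P → . b L], [P → . e X P], [X → . P C X], [X → . d] }  — shift
  I2: { [L' → L .] }  — accept
  I3: { [C → P .] }  — reduce
  I4: { [C → . P], [C → . d X], [C → . e], [L → . C X], [L → . C d], [P → . b L], [P → . e X P], [P → b . L] }  — shift
  I5: { [C → d . X], [P → . b L], [P → . e X P], [X → . P C X], [X → . d] }  — shift
  I6: { [C → e .], [P → . b L], [P → . e X P], [P → e . X P], [X → . P C X], [X → . d] }  — shift, reduce
  I7: { [C → . P], [C → . d X], [C → . e], [P → . b L], [P → . e X P], [X → P . C X] }  — shift
  I8: { [P → . b L], [P → . e X P], [P → e X . P] }  — shift
  I9: { [X → d .] }  — reduce
  I10: { [P → . b L], [P → . e X P], [P → e . X P], [X → . P C X], [X → . d] }  — shift
  I11: { [P → e X P .] }  — reduce
  I12: { [P → . b L], [P → . e X P], [X → . P C X], [X → . d], [X → P C . X] }  — shift
  I13: { [X → P C X .] }  — reduce
  I14: { [C → d X .] }  — reduce
  I15: { [P → b L .] }  — reduce
  I16: { [L → C X .] }  — reduce
  I17: { [L → C d .], [X → d .] }  — 2 reduces

I17 contains complete items [L → C d .], [X → d .] — reduce-reduce conflict.

Answer: Yes — I17: [L → C d .] vs [X → d .]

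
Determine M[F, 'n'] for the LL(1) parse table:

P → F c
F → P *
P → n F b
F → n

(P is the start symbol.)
To find M[F, 'n'], we find productions for F where 'n' is in the predict set (PREDICT(N → α) = (FIRST(α) \ {ε}) ∪ (FOLLOW(N) if α ⇒* ε)).

Relevant sets:
  FIRST(P) = { 'n' }

F → P *: PREDICT = { 'n' }
  'n' is in predict set, so this production goes in M[F, 'n']
F → n: PREDICT = { 'n' }
  'n' is in predict set, so this production goes in M[F, 'n']

M[F, 'n'] = F → P *, F → n  (a multiply-defined cell — the grammar is not LL(1))

Answer: F → P *, F → n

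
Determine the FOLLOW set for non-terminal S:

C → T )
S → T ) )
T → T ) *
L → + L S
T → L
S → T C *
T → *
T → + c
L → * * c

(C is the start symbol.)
{ ')', '*', '+' }

To compute FOLLOW(S), find every occurrence of S on a right-hand side N → α S β: add FIRST(β) \ {ε}, and if β is empty or nullable also add FOLLOW(N). Iterate to a fixed point.

In L → + L S: S is at the end, add FOLLOW(L)

The FOLLOW sets referred to above (computed the same way, to a fixed point):
  FOLLOW(L) = { ')', '*', '+' }

Taking the union: FOLLOW(S) = { ')', '*', '+' }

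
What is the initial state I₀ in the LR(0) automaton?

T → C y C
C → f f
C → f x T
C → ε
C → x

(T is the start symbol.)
First, augment the grammar with T' → T
I₀ = CLOSURE({ [T' → . T] }):
  [T' → . T] has the dot before T: add [T → . C y C]
  [T → . C y C] has the dot before C: add [C → . f f], [C → . f x T], [C → .], [C → . x]
No further items can be added.

I₀ = { [C → . f f], [C → . f x T], [C → . x], [C → .], [T → . C y C], [T' → . T] }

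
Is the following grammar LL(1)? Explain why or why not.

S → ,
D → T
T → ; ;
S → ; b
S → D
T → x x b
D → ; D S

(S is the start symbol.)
No. Predict set conflict for S: { ';' }

A grammar is LL(1) if for each non-terminal N with multiple productions, the predict sets of those productions are pairwise disjoint, where PREDICT(N → α) = (FIRST(α) \ {ε}) ∪ (FOLLOW(N) if α ⇒* ε).

Relevant sets:
  FIRST(D) = { ';', 'x' }
  FIRST(T) = { ';', 'x' }

For S:
  PREDICT(S → ',') = { ',' }
  PREDICT(S → ';' b) = { ';' }
  PREDICT(S → D) = { ';', 'x' }
For D:
  PREDICT(D → T) = { ';', 'x' }
  PREDICT(D → ';' D S) = { ';' }
For T:
  PREDICT(T → ';' ';') = { ';' }
  PREDICT(T → x x b) = { 'x' }

Conflict found: Predict set conflict for S: { ';' }
The grammar is NOT LL(1).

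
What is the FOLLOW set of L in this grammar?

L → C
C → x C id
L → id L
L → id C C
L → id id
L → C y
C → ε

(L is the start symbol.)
{ $ }

To compute FOLLOW(L), find every occurrence of L on a right-hand side N → α L β: add FIRST(β) \ {ε}, and if β is empty or nullable also add FOLLOW(N). Iterate to a fixed point.

L is the start symbol, so $ ∈ FOLLOW(L).
In L → id L: L is at the end; this adds FOLLOW(L) to itself — nothing new

Taking the union: FOLLOW(L) = { $ }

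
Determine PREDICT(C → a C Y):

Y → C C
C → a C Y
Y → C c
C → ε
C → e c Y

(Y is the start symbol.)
PREDICT(C → a C Y) = (FIRST(RHS) \ {ε}) ∪ (FOLLOW(C) if ε ∈ FIRST(RHS), i.e. RHS ⇒* ε)
FIRST(a C Y) = { 'a' }
ε ∉ FIRST(a C Y), so FOLLOW(C) is not added.
PREDICT(C → a C Y) = { 'a' }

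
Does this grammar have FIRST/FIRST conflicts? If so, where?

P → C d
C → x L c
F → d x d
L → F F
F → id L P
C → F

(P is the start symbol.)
A FIRST/FIRST conflict occurs when two productions N → α and N → β for the same non-terminal have FIRST(α) ∩ FIRST(β) ≠ ∅ (with ε ∈ FIRST of a nullable right-hand side, so two nullable alternatives also conflict).

FIRST sets of the non-terminals at (or reachable through a nullable prefix from) the front of some alternative:
  FIRST(F) = { 'd', 'id' }

Productions for C:
  C → x L c: FIRST = { 'x' }
  C → F: FIRST = { 'd', 'id' }
Productions for F:
  F → d x d: FIRST = { 'd' }
  F → id L P: FIRST = { 'id' }
P, L have only one production, so no FIRST/FIRST conflict is possible there.

All alternatives of each non-terminal have pairwise disjoint FIRST sets.

Answer: No FIRST/FIRST conflicts.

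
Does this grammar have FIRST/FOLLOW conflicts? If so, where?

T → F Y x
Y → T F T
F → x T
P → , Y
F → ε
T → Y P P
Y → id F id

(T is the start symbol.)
Yes. F → x T with FOLLOW(F) on { 'x' }

Nullable non-terminals: F.

F: nullable alternative(s) F → ε; FOLLOW(F) = { 'id', 'x' }
  F → x T: FIRST \ {ε} = { 'x' } — overlaps FOLLOW(F) on { 'x' }: CONFLICT
  F → ε: FIRST \ {ε} = { } — this is the only nullable alternative, skip

P, T, Y have no nullable alternative, so no FIRST/FOLLOW check is needed there.

So the grammar has 1 FIRST/FOLLOW conflict (marked CONFLICT above).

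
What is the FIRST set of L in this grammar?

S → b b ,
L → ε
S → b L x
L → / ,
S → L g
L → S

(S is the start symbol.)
To compute FIRST(L), examine every production with L on the left-hand side, reading each right-hand side left to right until a non-nullable symbol is reached.

FIRST sets of the other non-terminals involved (by the same procedure, iterated to a fixed point):
  FIRST(S) = { '/', 'b', 'g' }

From L → ε:
  - ε-production, so ε ∈ FIRST(L)
From L → / ,:
  - '/' is a terminal: add '/' and stop
From L → S:
  - S is a non-terminal: add FIRST(S) \ {ε} = { '/', 'b', 'g' }
    S is not nullable, so stop

Collecting: FIRST(L) = { '/', 'b', 'g', ε }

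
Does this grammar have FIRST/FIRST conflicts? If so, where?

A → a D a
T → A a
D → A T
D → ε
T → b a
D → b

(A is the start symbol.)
No FIRST/FIRST conflicts.

A FIRST/FIRST conflict occurs when two productions N → α and N → β for the same non-terminal have FIRST(α) ∩ FIRST(β) ≠ ∅ (with ε ∈ FIRST of a nullable right-hand side, so two nullable alternatives also conflict).

FIRST sets of the non-terminals at (or reachable through a nullable prefix from) the front of some alternative:
  FIRST(A) = { 'a' }

Productions for T:
  T → A a: FIRST = { 'a' }
  T → b a: FIRST = { 'b' }
Productions for D:
  D → A T: FIRST = { 'a' }
  D → ε: FIRST = { ε }
  D → b: FIRST = { 'b' }
A has only one production, so no FIRST/FIRST conflict is possible there.

All alternatives of each non-terminal have pairwise disjoint FIRST sets.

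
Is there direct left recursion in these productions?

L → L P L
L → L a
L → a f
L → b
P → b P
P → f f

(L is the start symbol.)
L → L P L: LEFT RECURSIVE (starts with L)
L → L a: LEFT RECURSIVE (starts with L)
L → a f: starts with a
L → b: starts with b
P → b P: starts with b
P → f f: starts with f

The grammar has direct left recursion on: L.

Answer: Yes, L is left-recursive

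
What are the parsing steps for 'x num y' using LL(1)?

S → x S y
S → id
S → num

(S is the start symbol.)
LL(1) parsing maintains a stack (initially the start symbol over $) and the input. At each step: if the stack top is a terminal, match it against the current input token; if it is a non-terminal N, replace it with the RHS of M[N, lookahead] (the unique production whose predict set contains the lookahead).

Stack is shown with the top on the left.

Stack    Input      Action
--------------------------
S $      x num y $  output S → x S y
x S y $  x num y $  match 'x'
S y $    num y $    output S → num
num y $  num y $    match 'num'
y $      y $        match 'y'
$        $          accept

The string is accepted.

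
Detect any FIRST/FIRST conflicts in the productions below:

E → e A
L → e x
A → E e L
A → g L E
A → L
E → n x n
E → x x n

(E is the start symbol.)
Yes. A → E e L / A → L on { 'e' }

A FIRST/FIRST conflict occurs when two productions N → α and N → β for the same non-terminal have FIRST(α) ∩ FIRST(β) ≠ ∅ (with ε ∈ FIRST of a nullable right-hand side, so two nullable alternatives also conflict).

FIRST sets of the non-terminals at (or reachable through a nullable prefix from) the front of some alternative:
  FIRST(E) = { 'e', 'n', 'x' }
  FIRST(L) = { 'e' }

Productions for E:
  E → e A: FIRST = { 'e' }
  E → n x n: FIRST = { 'n' }
  E → x x n: FIRST = { 'x' }
Productions for A:
  A → E e L: FIRST = { 'e', 'n', 'x' }
  A → g L E: FIRST = { 'g' }
  A → L: FIRST = { 'e' }
L has only one production, so no FIRST/FIRST conflict is possible there.

Conflict for A: A → E e L and A → L
  Overlap: { 'e' }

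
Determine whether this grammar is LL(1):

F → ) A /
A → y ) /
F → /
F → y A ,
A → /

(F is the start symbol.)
A grammar is LL(1) if for each non-terminal N with multiple productions, the predict sets of those productions are pairwise disjoint, where PREDICT(N → α) = (FIRST(α) \ {ε}) ∪ (FOLLOW(N) if α ⇒* ε).

For F:
  PREDICT(F → ')' A '/') = { ')' }
  PREDICT(F → '/') = { '/' }
  PREDICT(F → y A ',') = { 'y' }
For A:
  PREDICT(A → y ')' '/') = { 'y' }
  PREDICT(A → '/') = { '/' }

All predict sets are disjoint. The grammar IS LL(1).

Answer: Yes, the grammar is LL(1).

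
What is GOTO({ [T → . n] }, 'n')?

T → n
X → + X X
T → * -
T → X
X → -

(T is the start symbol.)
{ [T → n .] }

GOTO(I, 'n') = CLOSURE({ [A → αX.β] : [A → α.Xβ] ∈ I, X = 'n' })

Items with dot before 'n', with the dot advanced:
  [T → . n] → [T → n .]
Closure adds nothing (no advanced item has the dot before a non-terminal).

GOTO = { [T → n .] }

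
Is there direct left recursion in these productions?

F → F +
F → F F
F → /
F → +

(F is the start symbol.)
Yes, F is left-recursive

Direct left recursion occurs when N → N α for some non-terminal N (the right-hand side begins with the left-hand side itself).

F → F +: LEFT RECURSIVE (starts with F)
F → F F: LEFT RECURSIVE (starts with F)
F → /: starts with '/'
F → +: starts with '+'

The grammar has direct left recursion on: F.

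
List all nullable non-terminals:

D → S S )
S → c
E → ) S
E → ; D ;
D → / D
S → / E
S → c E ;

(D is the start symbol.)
There are no ε-productions, so no non-terminal can derive ε.
No non-terminals are nullable.

Answer: None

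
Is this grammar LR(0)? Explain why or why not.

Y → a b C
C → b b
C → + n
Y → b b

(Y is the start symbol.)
A grammar is LR(0) if no state in the canonical LR(0) collection has:
  - both a shift item (dot before a terminal) and a complete item (shift-reduce conflict), or
  - two or more complete items (reduce-reduce conflict; the accept item [Y' → Y .] counts as a complete item here).

Augment with Y' → Y and build the canonical LR(0) collection (I0 = CLOSURE({[Y' → . Y]}), then GOTO on every symbol after a dot until no new states appear). It has 11 states:
  I0: { [Y → . a b C], [Y → . b b], [Y' → . Y] }  — shift
  I1: { [Y' → Y .] }  — accept
  I2: { [Y → a . b C] }  — shift
  I3: { [Y → b . b] }  — shift
  I4: { [Y → b b .] }  — reduce
  I5: { [C → . + n], [C → . b b], [Y → a b . C] }  — shift
  I6: { [C → + . n] }  — shift
  I7: { [Y → a b C .] }  — reduce
  I8: { [C → b . b] }  — shift
  I9: { [C → b b .] }  — reduce
  I10: { [C → + n .] }  — reduce

Every state is either a pure shift/goto state or contains exactly one complete item and nothing to shift — no conflicts. The grammar is LR(0).

Answer: Yes, the grammar is LR(0)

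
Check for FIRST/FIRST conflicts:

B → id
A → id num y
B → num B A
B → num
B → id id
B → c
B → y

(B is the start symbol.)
Productions for B:
  B → id: FIRST = { 'id' }
  B → num B A: FIRST = { 'num' }
  B → num: FIRST = { 'num' }
  B → id id: FIRST = { 'id' }
  B → c: FIRST = { 'c' }
  B → y: FIRST = { 'y' }
A has only one production, so no FIRST/FIRST conflict is possible there.

Conflict for B: B → id and B → id id
  Overlap: { 'id' }
Conflict for B: B → num B A and B → num
  Overlap: { 'num' }

Answer: Yes. B → id / B → id id on { 'id' }; B → num B A / B → num on { 'num' }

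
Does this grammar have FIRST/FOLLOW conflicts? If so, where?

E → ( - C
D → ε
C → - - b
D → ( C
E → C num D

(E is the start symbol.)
A FIRST/FOLLOW conflict occurs when a non-terminal N has a nullable alternative N → β (β ⇒* ε) and another alternative N → α with FIRST(α) ∩ FOLLOW(N) ≠ ∅: on such a lookahead the parser cannot decide between expanding α and letting N vanish via β.

Nullable non-terminals: D.

D: nullable alternative(s) D → ε; FOLLOW(D) = { $ }
  D → ε: FIRST \ {ε} = { } — this is the only nullable alternative, skip
  D → ( C: FIRST \ {ε} = { '(' } — disjoint from FOLLOW(D)

C, E have no nullable alternative, so no FIRST/FOLLOW check is needed there.

No FIRST/FOLLOW conflicts found.

Answer: No FIRST/FOLLOW conflicts.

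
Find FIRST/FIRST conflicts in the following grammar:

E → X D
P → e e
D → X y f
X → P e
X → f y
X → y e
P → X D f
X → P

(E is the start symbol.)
A FIRST/FIRST conflict occurs when two productions N → α and N → β for the same non-terminal have FIRST(α) ∩ FIRST(β) ≠ ∅ (with ε ∈ FIRST of a nullable right-hand side, so two nullable alternatives also conflict).

FIRST sets of the non-terminals at (or reachable through a nullable prefix from) the front of some alternative:
  FIRST(X) = { 'e', 'f', 'y' }
  FIRST(P) = { 'e', 'f', 'y' }

Productions for P:
  P → e e: FIRST = { 'e' }
  P → X D f: FIRST = { 'e', 'f', 'y' }
Productions for X:
  X → P e: FIRST = { 'e', 'f', 'y' }
  X → f y: FIRST = { 'f' }
  X → y e: FIRST = { 'y' }
  X → P: FIRST = { 'e', 'f', 'y' }
E, D have only one production, so no FIRST/FIRST conflict is possible there.

Conflict for P: P → e e and P → X D f
  Overlap: { 'e' }
Conflict for X: X → P e and X → f y
  Overlap: { 'f' }
Conflict for X: X → P e and X → y e
  Overlap: { 'y' }
Conflict for X: X → P e and X → P
  Overlap: { 'e', 'f', 'y' }
Conflict for X: X → f y and X → P
  Overlap: { 'f' }
Conflict for X: X → y e and X → P
  Overlap: { 'y' }

Answer: Yes. P → e e / P → X D f on { 'e' }; X → P e / X → f y on { 'f' }; X → P e / X → y e on { 'y' }; X → P e / X → P on { 'e', 'f', 'y' }; X → f y / X → P on { 'f' }; X → y e / X → P on { 'y' }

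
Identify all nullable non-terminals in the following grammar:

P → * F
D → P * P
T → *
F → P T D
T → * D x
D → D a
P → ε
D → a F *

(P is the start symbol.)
A non-terminal is nullable if it can derive ε (the empty string): either it has an ε-production, or it has a production whose right-hand side consists entirely of nullable non-terminals.

ε-productions: P → ε
So P is immediately nullable.
No further non-terminal can be added: every production for the remaining non-terminals contains a terminal or a non-nullable non-terminal.
Nullable = { 'P' }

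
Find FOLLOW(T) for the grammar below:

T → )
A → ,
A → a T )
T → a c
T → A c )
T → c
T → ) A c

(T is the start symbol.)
To compute FOLLOW(T), find every occurrence of T on a right-hand side N → α T β: add FIRST(β) \ {ε}, and if β is empty or nullable also add FOLLOW(N). Iterate to a fixed point.

T is the start symbol, so $ ∈ FOLLOW(T).
In A → a T ): T is followed by ')', add FIRST(')') \ {ε} = { ')' }

Taking the union: FOLLOW(T) = { $, ')' }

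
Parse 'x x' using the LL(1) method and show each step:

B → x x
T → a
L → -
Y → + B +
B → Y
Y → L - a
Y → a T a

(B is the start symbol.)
LL(1) parsing maintains a stack (initially the start symbol over $) and the input. At each step: if the stack top is a terminal, match it against the current input token; if it is a non-terminal N, replace it with the RHS of M[N, lookahead] (the unique production whose predict set contains the lookahead).

Stack is shown with the top on the left.

Stack  Input  Action
--------------------
B $    x x $  output B → x x
x x $  x x $  match 'x'
x $    x $    match 'x'
$      $      accept

The string is accepted.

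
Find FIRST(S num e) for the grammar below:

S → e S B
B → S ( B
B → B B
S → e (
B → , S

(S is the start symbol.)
{ 'e' }

FIRST sets of the non-terminals involved (from the grammar, by fixed-point iteration):
  FIRST(S) = { 'e' }

To compute FIRST(S num e), process the symbols left to right:
Symbol S is a non-terminal. Add FIRST(S) \ {ε} = { 'e' }
S is not nullable (ε ∉ FIRST(S)), so stop here.
FIRST(S num e) = { 'e' }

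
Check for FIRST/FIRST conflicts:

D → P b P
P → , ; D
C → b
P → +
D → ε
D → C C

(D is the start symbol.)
No FIRST/FIRST conflicts.

FIRST sets of the non-terminals at (or reachable through a nullable prefix from) the front of some alternative:
  FIRST(P) = { '+', ',' }
  FIRST(C) = { 'b' }

Productions for D:
  D → P b P: FIRST = { '+', ',' }
  D → ε: FIRST = { ε }
  D → C C: FIRST = { 'b' }
Productions for P:
  P → , ; D: FIRST = { ',' }
  P → +: FIRST = { '+' }
C has only one production, so no FIRST/FIRST conflict is possible there.

All alternatives of each non-terminal have pairwise disjoint FIRST sets.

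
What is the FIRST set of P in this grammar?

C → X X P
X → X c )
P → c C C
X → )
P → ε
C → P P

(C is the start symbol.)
{ 'c', ε }

From P → c C C:
  - c is a terminal: add 'c' and stop
From P → ε:
  - ε-production, so ε ∈ FIRST(P)

Collecting: FIRST(P) = { 'c', ε }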